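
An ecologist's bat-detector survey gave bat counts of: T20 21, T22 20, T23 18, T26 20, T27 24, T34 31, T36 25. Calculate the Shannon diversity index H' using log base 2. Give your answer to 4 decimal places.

2.7853

Total N = 21+20+18+20+24+31+25 = 159, so the proportions are 0.132075, 0.125786, 0.113208, 0.125786, 0.150943, 0.194969, 0.157233 (working shown to 6 dp, full precision carried).
Each pᵢ log₂ pᵢ term: 0.132075×(-2.920566)=-0.385735, 0.125786×(-2.990955)=-0.376221, 0.113208×(-3.142958)=-0.355807, 0.125786×(-2.990955)=-0.376221, 0.150943×(-2.727920)=-0.411762, 0.194969×(-2.358687)=-0.459870, 0.157233×(-2.669027)=-0.419658.
Sum = -2.785273, so H' = 2.7853.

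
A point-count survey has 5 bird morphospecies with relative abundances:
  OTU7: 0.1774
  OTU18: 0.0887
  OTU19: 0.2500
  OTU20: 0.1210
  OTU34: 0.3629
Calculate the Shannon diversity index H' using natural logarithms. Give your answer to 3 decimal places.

Each pᵢ ln pᵢ term (working shown to 5 dp, full precision carried): 0.1774×(-1.72935)=-0.30679, 0.0887×(-2.42250)=-0.21488, 0.25×(-1.38629)=-0.34657, 0.121×(-2.11196)=-0.25555, 0.3629×(-1.01363)=-0.36785.
Sum = -1.49163, so H' = 1.492.

1.492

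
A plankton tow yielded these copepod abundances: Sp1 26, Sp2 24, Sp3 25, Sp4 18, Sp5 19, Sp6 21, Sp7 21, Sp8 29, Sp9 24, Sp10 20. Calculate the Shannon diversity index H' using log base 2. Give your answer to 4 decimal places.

3.3069

Total N = 26+24+25+18+19+21+21+29+24+20 = 227, so the proportions are 0.114537, 0.105727, 0.110132, 0.079295, 0.0837, 0.092511, 0.092511, 0.127753, 0.105727, 0.088106 (working shown to 6 dp, full precision carried).
Each pᵢ log₂ pᵢ term: 0.114537×(-3.126109)=-0.358057, 0.105727×(-3.241586)=-0.342723, 0.110132×(-3.182692)=-0.350517, 0.079295×(-3.656623)=-0.289953, 0.0837×(-3.578621)=-0.299532, 0.092511×(-3.434231)=-0.317704, 0.092511×(-3.434231)=-0.317704, 0.127753×(-2.968567)=-0.379244, 0.105727×(-3.241586)=-0.342723, 0.088106×(-3.504620)=-0.308777.
Sum = -3.306933, so H' = 3.3069.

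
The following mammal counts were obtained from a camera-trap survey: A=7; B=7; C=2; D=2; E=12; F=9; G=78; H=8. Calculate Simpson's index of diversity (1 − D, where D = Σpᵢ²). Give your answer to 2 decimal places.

0.59

Total N = 7+7+2+2+12+9+78+8 = 125, so the proportions are 0.056, 0.056, 0.016, 0.016, 0.096, 0.072, 0.624, 0.064 (working shown to 4 dp, full precision carried).
D = 0.056² + 0.056² + 0.016² + 0.016² + 0.096² + 0.072² + 0.624² + 0.064² = 0.0031 + 0.0031 + 0.0003 + 0.0003 + 0.0092 + 0.0052 + 0.3894 + 0.0041 = 0.4147.
So 1 − D = 0.5853, i.e. 0.59 to 2 decimal places.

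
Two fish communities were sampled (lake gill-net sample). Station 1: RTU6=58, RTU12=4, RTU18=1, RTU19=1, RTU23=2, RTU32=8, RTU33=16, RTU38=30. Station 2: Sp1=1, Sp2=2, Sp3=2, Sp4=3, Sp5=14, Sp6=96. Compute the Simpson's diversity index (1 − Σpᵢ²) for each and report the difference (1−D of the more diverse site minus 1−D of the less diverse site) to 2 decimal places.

0.36

Station 1: N=120, proportions 0.48333, 0.03333, 0.00833, 0.00833, 0.01667, 0.06667, 0.13333, 0.25, giving 1−D = 0.68014 (working shown to 5 dp, full precision carried).
Station 2: N=118, proportions 0.00847, 0.01695, 0.01695, 0.02542, 0.11864, 0.81356, giving 1−D = 0.32275.
Difference = |0.68014 − 0.32275| = 0.35739, i.e. 0.36 to 2 decimal places.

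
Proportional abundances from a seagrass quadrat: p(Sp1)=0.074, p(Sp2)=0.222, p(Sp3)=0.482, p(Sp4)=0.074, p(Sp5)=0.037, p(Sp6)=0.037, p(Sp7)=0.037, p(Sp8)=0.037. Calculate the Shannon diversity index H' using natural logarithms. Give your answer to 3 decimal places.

1.559

Each pᵢ ln pᵢ term (working shown to 5 dp, full precision carried): 0.074×(-2.60369)=-0.19267, 0.222×(-1.50508)=-0.33413, 0.482×(-0.72981)=-0.35177, 0.074×(-2.60369)=-0.19267, 0.037×(-3.29684)=-0.12198, 0.037×(-3.29684)=-0.12198, 0.037×(-3.29684)=-0.12198, 0.037×(-3.29684)=-0.12198.
Sum = -1.55917, so H' = 1.559.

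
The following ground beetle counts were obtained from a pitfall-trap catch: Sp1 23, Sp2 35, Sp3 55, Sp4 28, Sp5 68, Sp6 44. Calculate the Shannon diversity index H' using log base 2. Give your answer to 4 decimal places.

2.4877

Total N = 23+35+55+28+68+44 = 253, so the proportions are 0.090909, 0.13834, 0.217391, 0.110672, 0.268775, 0.173913 (working shown to 6 dp, full precision carried).
Each pᵢ log₂ pᵢ term: 0.090909×(-3.459432)=-0.314494, 0.13834×(-2.853711)=-0.394782, 0.217391×(-2.201634)=-0.478616, 0.110672×(-3.175639)=-0.351454, 0.268775×(-1.895531)=-0.509471, 0.173913×(-2.523562)=-0.438880.
Sum = -2.487697, so H' = 2.4877.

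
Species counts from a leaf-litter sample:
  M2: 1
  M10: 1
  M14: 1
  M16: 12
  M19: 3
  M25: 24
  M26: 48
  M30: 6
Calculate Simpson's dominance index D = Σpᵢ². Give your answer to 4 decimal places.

Total N = 1+1+1+12+3+24+48+6 = 96, so the proportions are 0.010417, 0.010417, 0.010417, 0.125, 0.03125, 0.25, 0.5, 0.0625 (working shown to 6 dp, full precision carried).
D = 0.010417² + 0.010417² + 0.010417² + 0.125² + 0.03125² + 0.25² + 0.5² + 0.0625² = 0.000109 + 0.000109 + 0.000109 + 0.015625 + 0.000977 + 0.062500 + 0.250000 + 0.003906 = 0.333333.
To 4 decimal places, D = 0.3333.

0.3333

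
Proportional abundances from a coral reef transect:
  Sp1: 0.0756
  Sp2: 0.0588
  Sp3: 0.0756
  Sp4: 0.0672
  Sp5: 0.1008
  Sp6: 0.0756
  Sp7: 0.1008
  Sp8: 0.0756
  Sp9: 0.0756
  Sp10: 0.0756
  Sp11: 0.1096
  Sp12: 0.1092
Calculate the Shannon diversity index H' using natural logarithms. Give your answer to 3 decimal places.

Each pᵢ ln pᵢ term (working shown to 5 dp, full precision carried): 0.0756×(-2.58230)=-0.19522, 0.0588×(-2.83361)=-0.16662, 0.0756×(-2.58230)=-0.19522, 0.0672×(-2.70008)=-0.18145, 0.1008×(-2.29462)=-0.23130, 0.0756×(-2.58230)=-0.19522, 0.1008×(-2.29462)=-0.23130, 0.0756×(-2.58230)=-0.19522, 0.0756×(-2.58230)=-0.19522, 0.0756×(-2.58230)=-0.19522, 0.1096×(-2.21092)=-0.24232, 0.1092×(-2.21457)=-0.24183.
Sum = -2.46614, so H' = 2.466.

2.466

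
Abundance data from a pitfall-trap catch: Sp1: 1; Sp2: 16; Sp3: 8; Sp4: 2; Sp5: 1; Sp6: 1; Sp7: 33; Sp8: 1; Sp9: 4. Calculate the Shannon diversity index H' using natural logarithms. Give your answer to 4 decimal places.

Total N = 1+16+8+2+1+1+33+1+4 = 67, so the proportions are 0.014925, 0.238806, 0.119403, 0.029851, 0.014925, 0.014925, 0.492537, 0.014925, 0.059701 (working shown to 6 dp, full precision carried).
Each pᵢ ln pᵢ term: 0.014925×(-4.204693)=-0.062757, 0.238806×(-1.432104)=-0.341995, 0.119403×(-2.125251)=-0.253761, 0.029851×(-3.511545)=-0.104822, 0.014925×(-4.204693)=-0.062757, 0.014925×(-4.204693)=-0.062757, 0.492537×(-0.708185)=-0.348808, 0.014925×(-4.204693)=-0.062757, 0.059701×(-2.818398)=-0.168263.
Sum = -1.468675, so H' = 1.4687.

1.4687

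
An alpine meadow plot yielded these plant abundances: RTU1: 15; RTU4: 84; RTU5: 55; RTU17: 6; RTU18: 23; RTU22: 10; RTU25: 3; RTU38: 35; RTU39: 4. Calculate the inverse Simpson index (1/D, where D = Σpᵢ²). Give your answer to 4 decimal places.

Total N = 15+84+55+6+23+10+3+35+4 = 235, so the proportions are 0.06382979, 0.35744681, 0.23404255, 0.02553191, 0.09787234, 0.04255319, 0.01276596, 0.14893617, 0.01702128 (working shown to 8 dp, full precision carried).
D = 0.06382979² + 0.35744681² + 0.23404255² + 0.02553191² + 0.09787234² + 0.04255319² + 0.01276596² + 0.14893617² + 0.01702128² = 0.00407424 + 0.12776822 + 0.05477592 + 0.00065188 + 0.00957900 + 0.00181077 + 0.00016297 + 0.02218198 + 0.00028972 = 0.22129470.
So 1/D = 4.518861, i.e. 4.5189 to 4 decimal places.

4.5189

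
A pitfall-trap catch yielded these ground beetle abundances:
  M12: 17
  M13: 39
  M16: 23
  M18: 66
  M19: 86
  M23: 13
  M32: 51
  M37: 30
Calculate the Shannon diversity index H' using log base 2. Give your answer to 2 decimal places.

2.76

Total N = 17+39+23+66+86+13+51+30 = 325, so the proportions are 0.0523, 0.12, 0.0708, 0.2031, 0.2646, 0.04, 0.1569, 0.0923 (working shown to 4 dp, full precision carried).
Each pᵢ log₂ pᵢ term: 0.0523×(-4.2568)=-0.2227, 0.12×(-3.0589)=-0.3671, 0.0708×(-3.8207)=-0.2704, 0.2031×(-2.2999)=-0.4671, 0.2646×(-1.9180)=-0.5075, 0.04×(-4.6439)=-0.1858, 0.1569×(-2.6719)=-0.4193, 0.0923×(-3.4374)=-0.3173.
Sum = -2.7571, so H' = 2.76.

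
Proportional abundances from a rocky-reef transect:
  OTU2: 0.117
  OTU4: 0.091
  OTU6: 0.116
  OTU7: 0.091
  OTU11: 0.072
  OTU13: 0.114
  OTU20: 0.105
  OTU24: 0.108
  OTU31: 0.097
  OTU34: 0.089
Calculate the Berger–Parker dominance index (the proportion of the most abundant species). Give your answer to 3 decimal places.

The largest proportion is 0.117, i.e. d = 0.117 to 3 decimal places.

0.117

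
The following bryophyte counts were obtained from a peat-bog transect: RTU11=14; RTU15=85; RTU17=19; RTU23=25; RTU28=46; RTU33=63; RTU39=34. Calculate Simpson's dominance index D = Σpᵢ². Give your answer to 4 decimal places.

Total N = 14+85+19+25+46+63+34 = 286, so the proportions are 0.048951, 0.297203, 0.066434, 0.087413, 0.160839, 0.22028, 0.118881 (working shown to 6 dp, full precision carried).
D = 0.048951² + 0.297203² + 0.066434² + 0.087413² + 0.160839² + 0.22028² + 0.118881² = 0.002396 + 0.088330 + 0.004413 + 0.007641 + 0.025869 + 0.048523 + 0.014133 = 0.191305.
To 4 decimal places, D = 0.1913.

0.1913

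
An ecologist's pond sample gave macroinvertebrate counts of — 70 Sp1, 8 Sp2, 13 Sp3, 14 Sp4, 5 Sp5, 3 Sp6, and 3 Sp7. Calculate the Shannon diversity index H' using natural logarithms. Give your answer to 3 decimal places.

Total N = 70+8+13+14+5+3+3 = 116, so the proportions are 0.60345, 0.06897, 0.11207, 0.12069, 0.0431, 0.02586, 0.02586 (working shown to 5 dp, full precision carried).
Each pᵢ ln pᵢ term: 0.60345×(-0.50509)=-0.30480, 0.06897×(-2.67415)=-0.18442, 0.11207×(-2.18864)=-0.24528, 0.12069×(-2.11453)=-0.25520, 0.0431×(-3.14415)=-0.13552, 0.02586×(-3.65498)=-0.09453, 0.02586×(-3.65498)=-0.09453.
Sum = -1.31428, so H' = 1.314.

1.314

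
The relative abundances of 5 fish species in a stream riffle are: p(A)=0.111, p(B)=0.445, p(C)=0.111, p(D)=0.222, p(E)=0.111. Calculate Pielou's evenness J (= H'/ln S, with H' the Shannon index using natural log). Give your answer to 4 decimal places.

H' = −Σ pᵢ ln pᵢ = −((-0.244003) + (-0.360308) + (-0.244003) + (-0.334127) + (-0.244003)) = 1.426444 (working shown to 6 dp, full precision carried).
With S = 5 species, ln S = 1.609438, so J = 1.426444/1.609438 = 0.886300, i.e. 0.8863 to 4 decimal places.

0.8863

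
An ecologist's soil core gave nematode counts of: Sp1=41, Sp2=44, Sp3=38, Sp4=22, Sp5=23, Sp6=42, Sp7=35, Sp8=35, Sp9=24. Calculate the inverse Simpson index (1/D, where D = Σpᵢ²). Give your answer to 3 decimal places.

8.507

Total N = 41+44+38+22+23+42+35+35+24 = 304, so the proportions are 0.1348684, 0.1447368, 0.125, 0.0723684, 0.0756579, 0.1381579, 0.1151316, 0.1151316, 0.0789474 (working shown to 7 dp, full precision carried).
D = 0.1348684² + 0.1447368² + 0.125² + 0.0723684² + 0.0756579² + 0.1381579² + 0.1151316² + 0.1151316² + 0.0789474² = 0.0181895 + 0.0209488 + 0.0156250 + 0.0052372 + 0.0057241 + 0.0190876 + 0.0132553 + 0.0132553 + 0.0062327 = 0.1175554.
So 1/D = 8.50663, i.e. 8.507 to 3 decimal places.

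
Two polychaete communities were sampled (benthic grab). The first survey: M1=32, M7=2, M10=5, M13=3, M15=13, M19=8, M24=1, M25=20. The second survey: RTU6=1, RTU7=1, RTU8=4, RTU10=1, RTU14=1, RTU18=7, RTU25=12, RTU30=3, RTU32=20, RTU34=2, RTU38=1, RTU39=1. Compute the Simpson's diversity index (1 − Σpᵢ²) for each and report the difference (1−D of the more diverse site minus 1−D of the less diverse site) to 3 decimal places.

The first survey: N=84, proportions 0.38095, 0.02381, 0.05952, 0.03571, 0.15476, 0.09524, 0.0119, 0.2381, giving 1−D = 0.75964 (working shown to 5 dp, full precision carried).
The second survey: N=54, proportions 0.01852, 0.01852, 0.07407, 0.01852, 0.01852, 0.12963, 0.22222, 0.05556, 0.37037, 0.03704, 0.01852, 0.01852, giving 1−D = 0.78464.
Difference = |0.75964 − 0.78464| = 0.02500, i.e. 0.025 to 3 decimal places.

0.025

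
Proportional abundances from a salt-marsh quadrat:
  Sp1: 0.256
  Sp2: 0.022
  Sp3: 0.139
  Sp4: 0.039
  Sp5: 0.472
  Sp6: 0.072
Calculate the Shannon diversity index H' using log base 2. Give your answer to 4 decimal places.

Each pᵢ log₂ pᵢ term (working shown to 6 dp, full precision carried): 0.256×(-1.965784)=-0.503241, 0.022×(-5.506353)=-0.121140, 0.139×(-2.846843)=-0.395711, 0.039×(-4.680382)=-0.182535, 0.472×(-1.083141)=-0.511243, 0.072×(-3.795859)=-0.273302.
Sum = -1.987171, so H' = 1.9872.

1.9872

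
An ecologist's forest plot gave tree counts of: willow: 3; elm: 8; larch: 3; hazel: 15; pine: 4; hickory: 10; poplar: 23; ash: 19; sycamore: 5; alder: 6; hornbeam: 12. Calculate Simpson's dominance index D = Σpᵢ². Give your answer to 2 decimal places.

0.13

Total N = 3+8+3+15+4+10+23+19+5+6+12 = 108, so the proportions are 0.0278, 0.0741, 0.0278, 0.1389, 0.037, 0.0926, 0.213, 0.1759, 0.0463, 0.0556, 0.1111 (working shown to 4 dp, full precision carried).
D = 0.0278² + 0.0741² + 0.0278² + 0.1389² + 0.037² + 0.0926² + 0.213² + 0.1759² + 0.0463² + 0.0556² + 0.1111² = 0.0008 + 0.0055 + 0.0008 + 0.0193 + 0.0014 + 0.0086 + 0.0454 + 0.0309 + 0.0021 + 0.0031 + 0.0123 = 0.1301.
To 2 decimal places, D = 0.13.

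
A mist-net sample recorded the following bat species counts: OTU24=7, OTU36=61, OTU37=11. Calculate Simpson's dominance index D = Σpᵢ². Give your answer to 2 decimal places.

Total N = 7+61+11 = 79, so the proportions are 0.0886, 0.7722, 0.1392 (working shown to 4 dp, full precision carried).
D = 0.0886² + 0.7722² + 0.1392² = 0.0079 + 0.5962 + 0.0194 = 0.6235.
To 2 decimal places, D = 0.62.

0.62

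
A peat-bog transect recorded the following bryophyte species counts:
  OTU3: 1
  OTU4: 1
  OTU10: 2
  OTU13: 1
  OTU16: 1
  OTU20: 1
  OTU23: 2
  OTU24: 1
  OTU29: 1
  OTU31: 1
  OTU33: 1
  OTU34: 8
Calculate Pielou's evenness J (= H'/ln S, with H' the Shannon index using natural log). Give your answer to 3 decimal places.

0.853

Total N = 1+1+2+1+1+1+2+1+1+1+1+8 = 21, so the proportions are 0.04762, 0.04762, 0.09524, 0.04762, 0.04762, 0.04762, 0.09524, 0.04762, 0.04762, 0.04762, 0.04762, 0.38095 (working shown to 5 dp, full precision carried).
H' = −Σ pᵢ ln pᵢ = −((-0.14498) + (-0.14498) + (-0.22394) + (-0.14498) + (-0.14498) + (-0.14498) + (-0.22394) + (-0.14498) + (-0.14498) + (-0.14498) + (-0.14498) + (-0.36765)) = 2.12033.
With S = 12 species, ln S = 2.48491, so J = 2.12033/2.48491 = 0.85328, i.e. 0.853 to 3 decimal places.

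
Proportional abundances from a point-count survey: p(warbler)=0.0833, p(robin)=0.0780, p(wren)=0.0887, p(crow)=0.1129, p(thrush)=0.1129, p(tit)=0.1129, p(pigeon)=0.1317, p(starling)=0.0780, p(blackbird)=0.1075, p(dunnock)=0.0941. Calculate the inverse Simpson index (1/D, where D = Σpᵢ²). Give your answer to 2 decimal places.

D = 0.0833² + 0.078² + 0.0887² + 0.1129² + 0.1129² + 0.1129² + 0.1317² + 0.078² + 0.1075² + 0.0941² = 0.006939 + 0.006084 + 0.007868 + 0.012746 + 0.012746 + 0.012746 + 0.017345 + 0.006084 + 0.011556 + 0.008855 = 0.102970 (working shown to 6 dp, full precision carried).
So 1/D = 9.7116, i.e. 9.71 to 2 decimal places.

9.71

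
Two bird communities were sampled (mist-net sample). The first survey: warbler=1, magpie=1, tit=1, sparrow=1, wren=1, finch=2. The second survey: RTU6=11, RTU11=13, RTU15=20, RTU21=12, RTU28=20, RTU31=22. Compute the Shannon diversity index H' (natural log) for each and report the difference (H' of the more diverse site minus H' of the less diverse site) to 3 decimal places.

0.007

The first survey: N=7, proportions 0.14286, 0.14286, 0.14286, 0.14286, 0.14286, 0.28571, giving H' = 1.74787 (working shown to 5 dp, full precision carried).
The second survey: N=98, proportions 0.11224, 0.13265, 0.20408, 0.12245, 0.20408, 0.22449, giving H' = 1.75464.
Difference = |1.74787 − 1.75464| = 0.00677, i.e. 0.007 to 3 decimal places.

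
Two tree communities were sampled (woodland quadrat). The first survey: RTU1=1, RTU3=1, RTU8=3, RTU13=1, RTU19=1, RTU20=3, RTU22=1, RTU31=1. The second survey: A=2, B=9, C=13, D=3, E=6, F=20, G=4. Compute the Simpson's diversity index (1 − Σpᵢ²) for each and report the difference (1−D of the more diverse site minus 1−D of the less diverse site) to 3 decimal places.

0.053

The first survey: N=12, proportions 0.08333, 0.08333, 0.25, 0.08333, 0.08333, 0.25, 0.08333, 0.08333, giving 1−D = 0.83333 (working shown to 5 dp, full precision carried).
The second survey: N=57, proportions 0.03509, 0.15789, 0.22807, 0.05263, 0.10526, 0.35088, 0.07018, giving 1−D = 0.77993.
Difference = |0.83333 − 0.77993| = 0.05340, i.e. 0.053 to 3 decimal places.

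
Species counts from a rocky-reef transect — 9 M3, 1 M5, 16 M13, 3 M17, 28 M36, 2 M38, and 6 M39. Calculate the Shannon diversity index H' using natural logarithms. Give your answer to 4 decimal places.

Total N = 9+1+16+3+28+2+6 = 65, so the proportions are 0.138462, 0.015385, 0.246154, 0.046154, 0.430769, 0.030769, 0.092308 (working shown to 6 dp, full precision carried).
Each pᵢ ln pᵢ term: 0.138462×(-1.977163)=-0.273761, 0.015385×(-4.174387)=-0.064221, 0.246154×(-1.401799)=-0.345058, 0.046154×(-3.075775)=-0.141959, 0.430769×(-0.842183)=-0.362786, 0.030769×(-3.481240)=-0.107115, 0.092308×(-2.382628)=-0.219935.
Sum = -1.514836, so H' = 1.5148.

1.5148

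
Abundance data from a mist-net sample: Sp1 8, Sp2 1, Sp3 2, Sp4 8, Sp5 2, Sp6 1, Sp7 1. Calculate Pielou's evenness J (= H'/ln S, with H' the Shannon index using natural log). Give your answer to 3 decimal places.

Total N = 8+1+2+8+2+1+1 = 23, so the proportions are 0.34783, 0.04348, 0.08696, 0.34783, 0.08696, 0.04348, 0.04348 (working shown to 5 dp, full precision carried).
H' = −Σ pᵢ ln pᵢ = −((-0.36732) + (-0.13633) + (-0.21238) + (-0.36732) + (-0.21238) + (-0.13633) + (-0.13633)) = 1.56838.
With S = 7 species, ln S = 1.94591, so J = 1.56838/1.94591 = 0.80599, i.e. 0.806 to 3 decimal places.

0.806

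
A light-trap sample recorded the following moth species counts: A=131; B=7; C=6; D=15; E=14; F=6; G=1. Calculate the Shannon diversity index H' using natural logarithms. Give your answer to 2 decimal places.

Total N = 131+7+6+15+14+6+1 = 180, so the proportions are 0.7278, 0.0389, 0.0333, 0.0833, 0.0778, 0.0333, 0.0056 (working shown to 4 dp, full precision carried).
Each pᵢ ln pᵢ term: 0.7278×(-0.3178)=-0.2313, 0.0389×(-3.2470)=-0.1263, 0.0333×(-3.4012)=-0.1134, 0.0833×(-2.4849)=-0.2071, 0.0778×(-2.5539)=-0.1986, 0.0333×(-3.4012)=-0.1134, 0.0056×(-5.1930)=-0.0288.
Sum = -1.0188, so H' = 1.02.

1.02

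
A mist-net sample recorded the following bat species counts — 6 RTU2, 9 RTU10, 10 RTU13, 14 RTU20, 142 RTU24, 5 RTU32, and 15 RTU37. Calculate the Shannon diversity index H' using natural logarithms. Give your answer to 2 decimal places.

Total N = 6+9+10+14+142+5+15 = 201, so the proportions are 0.0299, 0.0448, 0.0498, 0.0697, 0.7065, 0.0249, 0.0746 (working shown to 4 dp, full precision carried).
Each pᵢ ln pᵢ term: 0.0299×(-3.5115)=-0.1048, 0.0448×(-3.1061)=-0.1391, 0.0498×(-3.0007)=-0.1493, 0.0697×(-2.6642)=-0.1856, 0.7065×(-0.3475)=-0.2455, 0.0249×(-3.6939)=-0.0919, 0.0746×(-2.5953)=-0.1937.
Sum = -1.1098, so H' = 1.11.

1.11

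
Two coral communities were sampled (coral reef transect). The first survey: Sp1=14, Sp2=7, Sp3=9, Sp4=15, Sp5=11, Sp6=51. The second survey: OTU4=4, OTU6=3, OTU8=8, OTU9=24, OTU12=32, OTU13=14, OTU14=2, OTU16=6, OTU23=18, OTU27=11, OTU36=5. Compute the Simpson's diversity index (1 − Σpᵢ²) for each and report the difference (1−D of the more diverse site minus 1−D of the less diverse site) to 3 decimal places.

0.137

The first survey: N=107, proportions 0.13084, 0.06542, 0.08411, 0.14019, 0.1028, 0.47664, giving 1−D = 0.71412 (working shown to 5 dp, full precision carried).
The second survey: N=127, proportions 0.0315, 0.02362, 0.06299, 0.18898, 0.25197, 0.11024, 0.01575, 0.04724, 0.14173, 0.08661, 0.03937, giving 1−D = 0.85151.
Difference = |0.71412 − 0.85151| = 0.13739, i.e. 0.137 to 3 decimal places.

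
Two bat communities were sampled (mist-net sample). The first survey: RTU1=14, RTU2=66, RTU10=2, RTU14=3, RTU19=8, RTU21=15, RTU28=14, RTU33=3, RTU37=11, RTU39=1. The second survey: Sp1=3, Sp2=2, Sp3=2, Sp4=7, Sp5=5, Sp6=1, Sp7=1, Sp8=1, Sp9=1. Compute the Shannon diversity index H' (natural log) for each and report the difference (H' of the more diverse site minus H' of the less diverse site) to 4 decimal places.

The first survey: N=137, proportions 0.1021898, 0.4817518, 0.0145985, 0.0218978, 0.0583942, 0.1094891, 0.1021898, 0.0218978, 0.080292, 0.0072993, giving H' = 1.6935436 (working shown to 7 dp, full precision carried).
The second survey: N=23, proportions 0.1304348, 0.0869565, 0.0869565, 0.3043478, 0.2173913, 0.0434783, 0.0434783, 0.0434783, 0.0434783, giving H' = 1.9295383.
Difference = |1.6935436 − 1.9295383| = 0.2359947, i.e. 0.2360 to 4 decimal places.

0.2360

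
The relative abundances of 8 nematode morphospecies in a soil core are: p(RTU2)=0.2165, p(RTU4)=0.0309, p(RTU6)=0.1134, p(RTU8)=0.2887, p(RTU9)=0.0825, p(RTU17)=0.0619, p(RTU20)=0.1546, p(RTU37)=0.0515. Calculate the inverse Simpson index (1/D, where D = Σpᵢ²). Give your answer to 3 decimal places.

D = 0.2165² + 0.0309² + 0.1134² + 0.2887² + 0.0825² + 0.0619² + 0.1546² + 0.0515² = 0.0468722 + 0.0009548 + 0.0128596 + 0.0833477 + 0.0068063 + 0.0038316 + 0.0239012 + 0.0026522 = 0.1812256 (working shown to 7 dp, full precision carried).
So 1/D = 5.51798, i.e. 5.518 to 3 decimal places.

5.518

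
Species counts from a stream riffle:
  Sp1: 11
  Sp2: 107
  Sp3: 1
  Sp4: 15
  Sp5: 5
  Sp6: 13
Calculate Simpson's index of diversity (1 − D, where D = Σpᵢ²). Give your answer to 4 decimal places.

0.4810

Total N = 11+107+1+15+5+13 = 152, so the proportions are 0.072368, 0.703947, 0.006579, 0.098684, 0.032895, 0.085526 (working shown to 6 dp, full precision carried).
D = 0.072368² + 0.703947² + 0.006579² + 0.098684² + 0.032895² + 0.085526² = 0.005237 + 0.495542 + 0.000043 + 0.009739 + 0.001082 + 0.007315 = 0.518958.
So 1 − D = 0.481042, i.e. 0.4810 to 4 decimal places.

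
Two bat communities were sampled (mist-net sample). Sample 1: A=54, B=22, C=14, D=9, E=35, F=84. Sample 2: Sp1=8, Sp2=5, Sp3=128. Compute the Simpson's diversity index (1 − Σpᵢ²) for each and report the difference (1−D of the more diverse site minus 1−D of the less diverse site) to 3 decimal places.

Sample 1: N=218, proportions 0.24771, 0.10092, 0.06422, 0.04128, 0.16055, 0.38532, giving 1−D = 0.74838 (working shown to 5 dp, full precision carried).
Sample 2: N=141, proportions 0.05674, 0.03546, 0.9078, giving 1−D = 0.17142.
Difference = |0.74838 − 0.17142| = 0.57696, i.e. 0.577 to 3 decimal places.

0.577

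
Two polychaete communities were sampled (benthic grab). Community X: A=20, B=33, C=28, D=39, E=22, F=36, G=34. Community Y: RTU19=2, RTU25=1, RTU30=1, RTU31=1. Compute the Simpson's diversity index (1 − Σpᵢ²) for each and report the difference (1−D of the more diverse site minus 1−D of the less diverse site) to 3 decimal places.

0.130

Community X: N=212, proportions 0.09434, 0.15566, 0.13208, 0.18396, 0.10377, 0.16981, 0.16038, giving 1−D = 0.85026 (working shown to 5 dp, full precision carried).
Community Y: N=5, proportions 0.4, 0.2, 0.2, 0.2, giving 1−D = 0.72000.
Difference = |0.85026 − 0.72000| = 0.13026, i.e. 0.130 to 3 decimal places.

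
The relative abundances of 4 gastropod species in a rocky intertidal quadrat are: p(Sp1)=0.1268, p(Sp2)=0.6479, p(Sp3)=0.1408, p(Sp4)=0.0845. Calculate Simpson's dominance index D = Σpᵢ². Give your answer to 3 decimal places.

0.463

D = 0.1268² + 0.6479² + 0.1408² + 0.0845² = 0.01608 + 0.41977 + 0.01982 + 0.00714 = 0.46282 (working shown to 5 dp, full precision carried).
To 3 decimal places, D = 0.463.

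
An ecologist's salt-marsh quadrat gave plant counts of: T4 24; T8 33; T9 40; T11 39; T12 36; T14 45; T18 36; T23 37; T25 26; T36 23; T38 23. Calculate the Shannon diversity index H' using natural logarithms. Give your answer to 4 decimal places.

Total N = 24+33+40+39+36+45+36+37+26+23+23 = 362, so the proportions are 0.066298, 0.09116, 0.110497, 0.107735, 0.099448, 0.124309, 0.099448, 0.10221, 0.071823, 0.063536, 0.063536 (working shown to 6 dp, full precision carried).
Each pᵢ ln pᵢ term: 0.066298×(-2.713590)=-0.179907, 0.09116×(-2.395137)=-0.218341, 0.110497×(-2.202765)=-0.243399, 0.107735×(-2.228083)=-0.240042, 0.099448×(-2.308125)=-0.229537, 0.124309×(-2.084982)=-0.259183, 0.099448×(-2.308125)=-0.229537, 0.10221×(-2.280726)=-0.233113, 0.071823×(-2.633548)=-0.189150, 0.063536×(-2.756150)=-0.175115, 0.063536×(-2.756150)=-0.175115.
Sum = -2.372438, so H' = 2.3724.

2.3724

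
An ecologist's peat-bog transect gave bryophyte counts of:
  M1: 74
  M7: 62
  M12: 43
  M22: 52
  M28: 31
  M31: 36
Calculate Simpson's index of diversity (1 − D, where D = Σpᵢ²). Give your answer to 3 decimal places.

Total N = 74+62+43+52+31+36 = 298, so the proportions are 0.24832, 0.20805, 0.1443, 0.1745, 0.10403, 0.12081 (working shown to 5 dp, full precision carried).
D = 0.24832² + 0.20805² + 0.1443² + 0.1745² + 0.10403² + 0.12081² = 0.06166 + 0.04329 + 0.02082 + 0.03045 + 0.01082 + 0.01459 = 0.18164.
So 1 − D = 0.81836, i.e. 0.818 to 3 decimal places.

0.818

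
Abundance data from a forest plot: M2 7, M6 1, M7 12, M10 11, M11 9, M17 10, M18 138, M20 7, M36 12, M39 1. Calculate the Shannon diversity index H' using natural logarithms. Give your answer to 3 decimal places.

1.318

Total N = 7+1+12+11+9+10+138+7+12+1 = 208, so the proportions are 0.03365, 0.00481, 0.05769, 0.05288, 0.04327, 0.04808, 0.66346, 0.03365, 0.05769, 0.00481 (working shown to 5 dp, full precision carried).
Each pᵢ ln pᵢ term: 0.03365×(-3.39163)=-0.11414, 0.00481×(-5.33754)=-0.02566, 0.05769×(-2.85263)=-0.16457, 0.05288×(-2.93964)=-0.15546, 0.04327×(-3.14031)=-0.13588, 0.04808×(-3.03495)=-0.14591, 0.66346×(-0.41028)=-0.27221, 0.03365×(-3.39163)=-0.11414, 0.05769×(-2.85263)=-0.16457, 0.00481×(-5.33754)=-0.02566.
Sum = -1.31821, so H' = 1.318.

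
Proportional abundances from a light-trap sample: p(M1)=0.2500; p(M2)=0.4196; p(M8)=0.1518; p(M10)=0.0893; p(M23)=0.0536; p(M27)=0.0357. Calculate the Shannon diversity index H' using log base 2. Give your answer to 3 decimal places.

Each pᵢ log₂ pᵢ term (working shown to 5 dp, full precision carried): 0.25×(-2.00000)=-0.50000, 0.4196×(-1.25291)=-0.52572, 0.1518×(-2.71976)=-0.41286, 0.0893×(-3.48520)=-0.31123, 0.0536×(-4.22162)=-0.22628, 0.0357×(-4.80793)=-0.17164.
Sum = -2.14773, so H' = 2.148.

2.148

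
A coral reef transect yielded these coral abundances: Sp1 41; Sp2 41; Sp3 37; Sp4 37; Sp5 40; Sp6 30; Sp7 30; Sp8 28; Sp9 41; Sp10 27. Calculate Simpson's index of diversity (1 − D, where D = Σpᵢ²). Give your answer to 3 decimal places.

Total N = 41+41+37+37+40+30+30+28+41+27 = 352, so the proportions are 0.11648, 0.11648, 0.10511, 0.10511, 0.11364, 0.08523, 0.08523, 0.07955, 0.11648, 0.0767 (working shown to 5 dp, full precision carried).
D = 0.11648² + 0.11648² + 0.10511² + 0.10511² + 0.11364² + 0.08523² + 0.08523² + 0.07955² + 0.11648² + 0.0767² = 0.01357 + 0.01357 + 0.01105 + 0.01105 + 0.01291 + 0.00726 + 0.00726 + 0.00633 + 0.01357 + 0.00588 = 0.10245.
So 1 − D = 0.89755, i.e. 0.898 to 3 decimal places.

0.898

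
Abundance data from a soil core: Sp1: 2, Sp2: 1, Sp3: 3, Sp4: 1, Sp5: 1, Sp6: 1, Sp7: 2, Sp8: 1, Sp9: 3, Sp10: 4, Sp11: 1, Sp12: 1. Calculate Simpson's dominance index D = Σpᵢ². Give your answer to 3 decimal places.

Total N = 2+1+3+1+1+1+2+1+3+4+1+1 = 21, so the proportions are 0.09524, 0.04762, 0.14286, 0.04762, 0.04762, 0.04762, 0.09524, 0.04762, 0.14286, 0.19048, 0.04762, 0.04762 (working shown to 5 dp, full precision carried).
D = 0.09524² + 0.04762² + 0.14286² + 0.04762² + 0.04762² + 0.04762² + 0.09524² + 0.04762² + 0.14286² + 0.19048² + 0.04762² + 0.04762² = 0.00907 + 0.00227 + 0.02041 + 0.00227 + 0.00227 + 0.00227 + 0.00907 + 0.00227 + 0.02041 + 0.03628 + 0.00227 + 0.00227 = 0.11111.
To 3 decimal places, D = 0.111.

0.111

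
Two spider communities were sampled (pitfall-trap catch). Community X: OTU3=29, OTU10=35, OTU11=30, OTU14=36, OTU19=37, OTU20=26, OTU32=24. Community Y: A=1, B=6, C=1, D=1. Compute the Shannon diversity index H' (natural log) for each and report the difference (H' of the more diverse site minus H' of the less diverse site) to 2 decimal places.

Community X: N=217, proportions 0.1336, 0.1613, 0.1382, 0.1659, 0.1705, 0.1198, 0.1106, giving H' = 1.9342 (working shown to 4 dp, full precision carried).
Community Y: N=9, proportions 0.1111, 0.6667, 0.1111, 0.1111, giving H' = 1.0027.
Difference = |1.9342 − 1.0027| = 0.9315, i.e. 0.93 to 2 decimal places.

0.93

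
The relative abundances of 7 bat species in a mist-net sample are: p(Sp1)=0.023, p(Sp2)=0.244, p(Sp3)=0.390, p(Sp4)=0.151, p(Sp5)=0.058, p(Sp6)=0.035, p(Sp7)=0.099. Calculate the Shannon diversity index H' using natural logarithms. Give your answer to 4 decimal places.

1.5951

Each pᵢ ln pᵢ term (working shown to 6 dp, full precision carried): 0.023×(-3.772261)=-0.086762, 0.244×(-1.410587)=-0.344183, 0.39×(-0.941609)=-0.367227, 0.151×(-1.890475)=-0.285462, 0.058×(-2.847312)=-0.165144, 0.035×(-3.352407)=-0.117334, 0.099×(-2.312635)=-0.228951.
Sum = -1.595064, so H' = 1.5951.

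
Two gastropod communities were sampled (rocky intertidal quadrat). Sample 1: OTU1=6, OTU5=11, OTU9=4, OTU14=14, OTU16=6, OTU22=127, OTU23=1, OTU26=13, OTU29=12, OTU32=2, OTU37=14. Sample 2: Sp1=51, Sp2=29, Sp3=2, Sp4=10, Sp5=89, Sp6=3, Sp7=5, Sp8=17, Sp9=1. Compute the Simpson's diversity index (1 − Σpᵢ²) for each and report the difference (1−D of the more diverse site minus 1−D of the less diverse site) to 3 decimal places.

0.111

Sample 1: N=210, proportions 0.02857, 0.05238, 0.01905, 0.06667, 0.02857, 0.60476, 0.00476, 0.0619, 0.05714, 0.00952, 0.06667, giving 1−D = 0.61342 (working shown to 5 dp, full precision carried).
Sample 2: N=207, proportions 0.24638, 0.1401, 0.00966, 0.04831, 0.42995, 0.01449, 0.02415, 0.08213, 0.00483, giving 1−D = 0.72482.
Difference = |0.61342 − 0.72482| = 0.11140, i.e. 0.111 to 3 decimal places.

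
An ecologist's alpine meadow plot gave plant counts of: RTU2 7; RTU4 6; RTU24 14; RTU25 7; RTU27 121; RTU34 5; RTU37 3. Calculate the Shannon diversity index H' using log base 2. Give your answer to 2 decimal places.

Total N = 7+6+14+7+121+5+3 = 163, so the proportions are 0.0429, 0.0368, 0.0859, 0.0429, 0.7423, 0.0307, 0.0184 (working shown to 4 dp, full precision carried).
Each pᵢ log₂ pᵢ term: 0.0429×(-4.5414)=-0.1950, 0.0368×(-4.7638)=-0.1754, 0.0859×(-3.5414)=-0.3042, 0.0429×(-4.5414)=-0.1950, 0.7423×(-0.4299)=-0.3191, 0.0307×(-5.0268)=-0.1542, 0.0184×(-5.7638)=-0.1061.
Sum = -1.4490, so H' = 1.45.

1.45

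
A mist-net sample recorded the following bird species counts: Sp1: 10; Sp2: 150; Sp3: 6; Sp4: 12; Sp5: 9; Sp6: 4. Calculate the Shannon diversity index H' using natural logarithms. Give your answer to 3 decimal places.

Total N = 10+150+6+12+9+4 = 191, so the proportions are 0.05236, 0.78534, 0.03141, 0.06283, 0.04712, 0.02094 (working shown to 5 dp, full precision carried).
Each pᵢ ln pᵢ term: 0.05236×(-2.94969)=-0.15443, 0.78534×(-0.24164)=-0.18977, 0.03141×(-3.46051)=-0.10871, 0.06283×(-2.76737)=-0.17387, 0.04712×(-3.05505)=-0.14396, 0.02094×(-3.86598)=-0.08096.
Sum = -0.85169, so H' = 0.852.

0.852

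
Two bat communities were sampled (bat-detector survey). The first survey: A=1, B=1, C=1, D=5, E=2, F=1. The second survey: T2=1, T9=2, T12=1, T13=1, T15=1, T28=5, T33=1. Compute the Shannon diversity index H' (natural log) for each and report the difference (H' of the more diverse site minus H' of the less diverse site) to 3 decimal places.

0.158

The first survey: N=11, proportions 0.090909, 0.090909, 0.090909, 0.454545, 0.181818, 0.090909, giving H' = 1.540306 (working shown to 6 dp, full precision carried).
The second survey: N=12, proportions 0.083333, 0.166667, 0.083333, 0.083333, 0.083333, 0.416667, 0.083333, giving H' = 1.698783.
Difference = |1.540306 − 1.698783| = 0.158477, i.e. 0.158 to 3 decimal places.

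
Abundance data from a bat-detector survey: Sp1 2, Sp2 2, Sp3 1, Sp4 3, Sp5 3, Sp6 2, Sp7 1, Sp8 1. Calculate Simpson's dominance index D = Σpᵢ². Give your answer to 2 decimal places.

Total N = 2+2+1+3+3+2+1+1 = 15, so the proportions are 0.1333, 0.1333, 0.0667, 0.2, 0.2, 0.1333, 0.0667, 0.0667 (working shown to 4 dp, full precision carried).
D = 0.1333² + 0.1333² + 0.0667² + 0.2² + 0.2² + 0.1333² + 0.0667² + 0.0667² = 0.0178 + 0.0178 + 0.0044 + 0.0400 + 0.0400 + 0.0178 + 0.0044 + 0.0044 = 0.1467.
To 2 decimal places, D = 0.15.

0.15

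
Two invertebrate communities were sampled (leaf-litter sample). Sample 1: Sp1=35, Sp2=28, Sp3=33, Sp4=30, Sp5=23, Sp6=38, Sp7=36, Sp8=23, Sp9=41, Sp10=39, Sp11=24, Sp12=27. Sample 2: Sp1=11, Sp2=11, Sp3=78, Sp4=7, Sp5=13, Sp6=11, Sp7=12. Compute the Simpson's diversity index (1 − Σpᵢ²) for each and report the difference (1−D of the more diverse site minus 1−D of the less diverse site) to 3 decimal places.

Sample 1: N=377, proportions 0.09284, 0.07427, 0.08753, 0.07958, 0.06101, 0.1008, 0.09549, 0.06101, 0.10875, 0.10345, 0.06366, 0.07162, giving 1−D = 0.91344 (working shown to 5 dp, full precision carried).
Sample 2: N=143, proportions 0.07692, 0.07692, 0.54545, 0.04895, 0.09091, 0.07692, 0.08392, giving 1−D = 0.66703.
Difference = |0.91344 − 0.66703| = 0.24641, i.e. 0.246 to 3 decimal places.

0.246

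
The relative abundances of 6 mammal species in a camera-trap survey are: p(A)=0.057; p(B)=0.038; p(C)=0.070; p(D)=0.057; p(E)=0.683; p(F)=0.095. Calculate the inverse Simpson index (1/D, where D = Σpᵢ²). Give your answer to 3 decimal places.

D = 0.057² + 0.038² + 0.07² + 0.057² + 0.683² + 0.095² = 0.003249 + 0.001444 + 0.004900 + 0.003249 + 0.466489 + 0.009025 = 0.488356 (working shown to 6 dp, full precision carried).
So 1/D = 2.04769, i.e. 2.048 to 3 decimal places.

2.048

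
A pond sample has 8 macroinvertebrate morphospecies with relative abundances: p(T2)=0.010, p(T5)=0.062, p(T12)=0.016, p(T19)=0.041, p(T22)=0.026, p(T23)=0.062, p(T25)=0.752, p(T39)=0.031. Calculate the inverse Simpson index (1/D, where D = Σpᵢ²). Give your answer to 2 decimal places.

D = 0.01² + 0.062² + 0.016² + 0.041² + 0.026² + 0.062² + 0.752² + 0.031² = 0.00010 + 0.00384 + 0.00026 + 0.00168 + 0.00068 + 0.00384 + 0.56550 + 0.00096 = 0.57687 (working shown to 5 dp, full precision carried).
So 1/D = 1.7335, i.e. 1.73 to 2 decimal places.

1.73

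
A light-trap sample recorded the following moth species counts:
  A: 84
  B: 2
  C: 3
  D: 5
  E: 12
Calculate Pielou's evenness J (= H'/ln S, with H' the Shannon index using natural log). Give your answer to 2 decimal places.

0.47

Total N = 84+2+3+5+12 = 106, so the proportions are 0.7925, 0.0189, 0.0283, 0.0472, 0.1132 (working shown to 4 dp, full precision carried).
H' = −Σ pᵢ ln pᵢ = −((-0.1843) + (-0.0749) + (-0.1009) + (-0.1441) + (-0.2466)) = 0.7508.
With S = 5 species, ln S = 1.6094, so J = 0.7508/1.6094 = 0.4665, i.e. 0.47 to 2 decimal places.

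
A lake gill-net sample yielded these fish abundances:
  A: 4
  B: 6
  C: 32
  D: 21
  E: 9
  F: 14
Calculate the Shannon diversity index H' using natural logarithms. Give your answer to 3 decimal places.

1.572

Total N = 4+6+32+21+9+14 = 86, so the proportions are 0.04651, 0.06977, 0.37209, 0.24419, 0.10465, 0.16279 (working shown to 5 dp, full precision carried).
Each pᵢ ln pᵢ term: 0.04651×(-3.06805)=-0.14270, 0.06977×(-2.66259)=-0.18576, 0.37209×(-0.98861)=-0.36786, 0.24419×(-1.40982)=-0.34426, 0.10465×(-2.25712)=-0.23621, 0.16279×(-1.81529)=-0.29551.
Sum = -1.57230, so H' = 1.572.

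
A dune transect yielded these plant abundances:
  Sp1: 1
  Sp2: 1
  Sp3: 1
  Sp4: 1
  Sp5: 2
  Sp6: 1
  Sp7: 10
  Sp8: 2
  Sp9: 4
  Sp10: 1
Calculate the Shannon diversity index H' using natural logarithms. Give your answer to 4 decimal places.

1.8721

Total N = 1+1+1+1+2+1+10+2+4+1 = 24, so the proportions are 0.041667, 0.041667, 0.041667, 0.041667, 0.083333, 0.041667, 0.416667, 0.083333, 0.166667, 0.041667 (working shown to 6 dp, full precision carried).
Each pᵢ ln pᵢ term: 0.041667×(-3.178054)=-0.132419, 0.041667×(-3.178054)=-0.132419, 0.041667×(-3.178054)=-0.132419, 0.041667×(-3.178054)=-0.132419, 0.083333×(-2.484907)=-0.207076, 0.041667×(-3.178054)=-0.132419, 0.416667×(-0.875469)=-0.364779, 0.083333×(-2.484907)=-0.207076, 0.166667×(-1.791759)=-0.298627, 0.041667×(-3.178054)=-0.132419.
Sum = -1.872070, so H' = 1.8721.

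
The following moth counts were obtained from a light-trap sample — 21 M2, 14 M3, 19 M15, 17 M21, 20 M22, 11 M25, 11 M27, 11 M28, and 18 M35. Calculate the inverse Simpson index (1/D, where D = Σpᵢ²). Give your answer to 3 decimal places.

Total N = 21+14+19+17+20+11+11+11+18 = 142, so the proportions are 0.1478873, 0.0985915, 0.1338028, 0.1197183, 0.1408451, 0.0774648, 0.0774648, 0.0774648, 0.1267606 (working shown to 7 dp, full precision carried).
D = 0.1478873² + 0.0985915² + 0.1338028² + 0.1197183² + 0.1408451² + 0.0774648² + 0.0774648² + 0.0774648² + 0.1267606² = 0.0218707 + 0.0097203 + 0.0179032 + 0.0143325 + 0.0198373 + 0.0060008 + 0.0060008 + 0.0060008 + 0.0160682 = 0.1177346.
So 1/D = 8.49368, i.e. 8.494 to 3 decimal places.

8.494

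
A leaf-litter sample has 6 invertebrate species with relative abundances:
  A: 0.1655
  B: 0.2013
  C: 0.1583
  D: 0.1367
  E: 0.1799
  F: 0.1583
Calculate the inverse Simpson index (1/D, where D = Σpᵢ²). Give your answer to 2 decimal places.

5.91

D = 0.1655² + 0.2013² + 0.1583² + 0.1367² + 0.1799² + 0.1583² = 0.027390 + 0.040522 + 0.025059 + 0.018687 + 0.032364 + 0.025059 = 0.169081 (working shown to 6 dp, full precision carried).
So 1/D = 5.9143, i.e. 5.91 to 2 decimal places.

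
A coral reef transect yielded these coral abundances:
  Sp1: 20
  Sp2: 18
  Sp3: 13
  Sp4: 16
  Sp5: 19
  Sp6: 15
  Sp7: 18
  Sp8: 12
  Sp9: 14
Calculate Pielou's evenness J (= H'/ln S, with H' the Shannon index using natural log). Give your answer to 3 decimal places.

0.994

Total N = 20+18+13+16+19+15+18+12+14 = 145, so the proportions are 0.13793, 0.12414, 0.08966, 0.11034, 0.13103, 0.10345, 0.12414, 0.08276, 0.09655 (working shown to 5 dp, full precision carried).
H' = −Σ pᵢ ln pᵢ = −((-0.27324) + (-0.25900) + (-0.21623) + (-0.24322) + (-0.26630) + (-0.23469) + (-0.25900) + (-0.20622) + (-0.22571)) = 2.18360.
With S = 9 species, ln S = 2.19722, so J = 2.18360/2.19722 = 0.99380, i.e. 0.994 to 3 decimal places.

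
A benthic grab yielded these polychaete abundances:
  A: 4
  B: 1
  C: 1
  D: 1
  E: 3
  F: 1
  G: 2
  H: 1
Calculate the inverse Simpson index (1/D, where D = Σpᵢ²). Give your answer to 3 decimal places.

Total N = 4+1+1+1+3+1+2+1 = 14, so the proportions are 0.2857143, 0.0714286, 0.0714286, 0.0714286, 0.2142857, 0.0714286, 0.1428571, 0.0714286 (working shown to 7 dp, full precision carried).
D = 0.2857143² + 0.0714286² + 0.0714286² + 0.0714286² + 0.2142857² + 0.0714286² + 0.1428571² + 0.0714286² = 0.0816327 + 0.0051020 + 0.0051020 + 0.0051020 + 0.0459184 + 0.0051020 + 0.0204082 + 0.0051020 = 0.1734694.
So 1/D = 5.76471, i.e. 5.765 to 3 decimal places.

5.765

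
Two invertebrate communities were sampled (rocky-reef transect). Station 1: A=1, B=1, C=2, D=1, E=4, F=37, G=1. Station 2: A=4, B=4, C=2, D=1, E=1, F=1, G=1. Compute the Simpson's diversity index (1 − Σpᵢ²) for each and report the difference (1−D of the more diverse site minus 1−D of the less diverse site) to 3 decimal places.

0.427

Station 1: N=47, proportions 0.02128, 0.02128, 0.04255, 0.02128, 0.08511, 0.78723, 0.02128, giving 1−D = 0.36940 (working shown to 5 dp, full precision carried).
Station 2: N=14, proportions 0.28571, 0.28571, 0.14286, 0.07143, 0.07143, 0.07143, 0.07143, giving 1−D = 0.79592.
Difference = |0.36940 − 0.79592| = 0.42652, i.e. 0.427 to 3 decimal places.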